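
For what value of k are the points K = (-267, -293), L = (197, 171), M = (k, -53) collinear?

-27

The three points are collinear iff det[KL; KM] = 0.
This determinant is linear in k: (-464)k + (-12528) = 0, so k = -27.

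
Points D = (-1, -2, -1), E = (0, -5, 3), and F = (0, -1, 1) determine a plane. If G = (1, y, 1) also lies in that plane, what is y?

4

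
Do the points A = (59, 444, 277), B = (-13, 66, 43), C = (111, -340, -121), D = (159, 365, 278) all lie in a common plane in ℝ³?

The four points are coplanar iff the 3×3 determinant with rows AB, AC, AD is zero.
Rows: (-72, -378, -234), (52, -784, -398), (100, -79, 1).
Expanding along the first row: (-72)(-32226) − (-378)(39852) + (-234)(74292) = 0.
Zero determinant ⇒ coplanar.

Yes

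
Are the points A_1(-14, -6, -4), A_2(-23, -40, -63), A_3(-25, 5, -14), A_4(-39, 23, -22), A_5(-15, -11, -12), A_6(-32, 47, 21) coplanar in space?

Yes

The plane through A_1, A_2, A_3 has normal n = A_1A_2 × A_1A_3 = (989, 559, -473) and equation n·P = -15308.
Checking the remaining points: n·A_4 = -15308, n·A_5 = -15308, n·A_6 = -15308.
All equal -15308, so all 6 points lie in one plane.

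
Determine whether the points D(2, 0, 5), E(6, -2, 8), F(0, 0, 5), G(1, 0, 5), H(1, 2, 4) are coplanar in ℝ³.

The plane through D, E, F has normal n = DE × DF = (0, -6, -4) and equation n·P = -20.
Checking the remaining points: n·G = -20, n·H = -28.
Since n·H = -28 ≠ -20, H is off the plane and the points are not all coplanar.

No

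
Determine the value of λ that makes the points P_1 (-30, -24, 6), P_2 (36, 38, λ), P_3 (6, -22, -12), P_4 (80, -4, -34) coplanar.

Coplanarity ⇔ det[P_1P_2; P_1P_3; P_1P_4] = 0.
Expanding, this is linear in λ: (500)λ + (-18000) = 0.
So λ = 36.

36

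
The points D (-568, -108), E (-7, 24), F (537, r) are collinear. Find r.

152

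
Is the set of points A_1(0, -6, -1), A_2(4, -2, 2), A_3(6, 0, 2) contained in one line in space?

A_1A_2 = (4, 4, 3), A_1A_3 = (6, 6, 3).
A_1A_2 × A_1A_3 = (-6, 6, 0).
The cross product is nonzero, so the points do not lie on one line.

No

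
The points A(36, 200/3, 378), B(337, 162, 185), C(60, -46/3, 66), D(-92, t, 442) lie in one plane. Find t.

Coplanarity ⇔ det[AB; AC; AD] = 0.
Expanding, this is linear in t: (89280)t + (-1845120) = 0.
So t = 62/3.

62/3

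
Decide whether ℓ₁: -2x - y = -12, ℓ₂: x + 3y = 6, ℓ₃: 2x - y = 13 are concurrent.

Lines aᵢx + bᵢy = cᵢ with pairwise distinct directions are concurrent exactly when det[aᵢ bᵢ cᵢ] = 0.
Here the determinant is -5.
Nonzero, so no common point exists.

No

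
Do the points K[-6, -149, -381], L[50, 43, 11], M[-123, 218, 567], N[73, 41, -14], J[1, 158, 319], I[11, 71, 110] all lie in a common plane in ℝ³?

Yes

The plane through K, L, M has normal n = KL × KM = (38152, -98952, 43016) and equation n·P = -1874160.
Checking the remaining points: n·N = -1874160, n·J = -1874160, n·I = -1874160.
All equal -1874160, so all 6 points lie in one plane.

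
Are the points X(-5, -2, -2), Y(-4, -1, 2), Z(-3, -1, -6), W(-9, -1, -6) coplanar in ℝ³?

With X as base: XY = (1, 1, 4), XZ = (2, 1, -4), XW = (-4, 1, -4).
XZ × XW = (0, 24, 6).
XY · (XZ × XW) = 48.
Since 48 ≠ 0, the four points are not coplanar.

No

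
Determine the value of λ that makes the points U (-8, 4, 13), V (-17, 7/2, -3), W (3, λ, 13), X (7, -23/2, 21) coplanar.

-25/2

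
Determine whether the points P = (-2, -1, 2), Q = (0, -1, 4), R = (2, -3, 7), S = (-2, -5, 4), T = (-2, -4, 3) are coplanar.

No

The plane through P, Q, R has normal n = PQ × PR = (4, -2, -4) and equation n·X = -14.
Checking the remaining points: n·S = -14, n·T = -12.
Since n·T = -12 ≠ -14, T is off the plane and the points are not all coplanar.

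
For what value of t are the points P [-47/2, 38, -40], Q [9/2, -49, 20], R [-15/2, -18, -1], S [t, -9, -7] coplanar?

-23/2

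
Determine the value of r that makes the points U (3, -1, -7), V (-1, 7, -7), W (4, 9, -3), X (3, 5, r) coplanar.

-5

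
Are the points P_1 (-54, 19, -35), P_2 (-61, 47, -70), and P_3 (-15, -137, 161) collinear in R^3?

P_1P_2 = (-7, 28, -35), P_1P_3 = (39, -156, 196).
Comparing components 2 and 3: (28)(196) − (-35)(-156) = 28 ≠ 0, so P_1P_2 and P_1P_3 are not parallel and the points are not collinear.

No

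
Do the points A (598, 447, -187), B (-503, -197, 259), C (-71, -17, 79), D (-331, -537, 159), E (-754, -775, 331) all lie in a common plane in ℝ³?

Yes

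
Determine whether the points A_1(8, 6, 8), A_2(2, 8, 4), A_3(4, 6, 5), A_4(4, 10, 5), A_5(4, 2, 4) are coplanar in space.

The plane through A_1, A_2, A_3 has normal n = A_1A_2 × A_1A_3 = (-6, -2, 8) and equation n·P = 4.
Checking the remaining points: n·A_4 = -4, n·A_5 = 4.
Since n·A_4 = -4 ≠ 4, A_4 is off the plane and the points are not all coplanar.

No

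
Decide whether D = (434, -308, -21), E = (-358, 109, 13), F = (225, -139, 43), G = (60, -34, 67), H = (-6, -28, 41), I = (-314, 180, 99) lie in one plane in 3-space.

The plane through D, E, F has normal n = DE × DF = (20942, 43582, -46695) and equation n·P = -3353833.
Checking the remaining points: n·G = -3353833, n·H = -3260443, n·I = -3353833.
Since n·H = -3260443 ≠ -3353833, H is off the plane and the points are not all coplanar.

No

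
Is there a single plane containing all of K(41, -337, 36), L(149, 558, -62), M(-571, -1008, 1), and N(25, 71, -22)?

Yes

A normal to the plane through K, L, M is n = KL × KM = (-97083, 63756, 475272).
The plane has equation n·P = -8356383. For N: n·N = -8356383.
Equal, so N lies in the plane and all four are coplanar.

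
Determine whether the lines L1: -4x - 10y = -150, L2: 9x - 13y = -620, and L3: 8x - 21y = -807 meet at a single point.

The three lines meet at one point iff the augmented coefficient matrix [aᵢ bᵢ cᵢ] has rank < 3, i.e. its determinant vanishes.
Here the determinant is -164.
Nonzero, so no common point exists.

No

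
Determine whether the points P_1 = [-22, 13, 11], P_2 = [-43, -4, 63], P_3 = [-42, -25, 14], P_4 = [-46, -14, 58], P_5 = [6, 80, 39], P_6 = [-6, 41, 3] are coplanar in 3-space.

The plane through P_1, P_2, P_3 has normal n = P_1P_2 × P_1P_3 = (1925, -977, 458) and equation n·P = -50013.
Checking the remaining points: n·P_4 = -48308, n·P_5 = -48748, n·P_6 = -50233.
Since n·P_4 = -48308 ≠ -50013, P_4 is off the plane and the points are not all coplanar.

No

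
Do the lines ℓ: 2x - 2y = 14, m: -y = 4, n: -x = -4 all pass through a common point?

No

Intersecting ℓ and m: solving the 2×2 system gives (x, y) = (3, -4).
Substitute into n: (-1)(3) + (0)(-4) = -3.
But n requires -4 ≠ -3, so the three lines have no common point.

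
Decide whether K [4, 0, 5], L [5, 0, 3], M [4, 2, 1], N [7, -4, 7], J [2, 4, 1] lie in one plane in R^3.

Yes

The plane through K, L, M has normal n = KL × KM = (4, 4, 2) and equation n·P = 26.
Checking the remaining points: n·N = 26, n·J = 26.
All equal 26, so all 5 points lie in one plane.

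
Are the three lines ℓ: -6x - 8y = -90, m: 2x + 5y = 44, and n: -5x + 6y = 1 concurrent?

The three lines meet at one point iff the augmented coefficient matrix [aᵢ bᵢ cᵢ] has rank < 3, i.e. its determinant vanishes.
Here the determinant is 0.
It vanishes, so the lines are concurrent at (7, 6).

Yes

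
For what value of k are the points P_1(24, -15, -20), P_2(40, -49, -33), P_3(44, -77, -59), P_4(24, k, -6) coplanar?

Coplanarity ⇔ det[P_1P_2; P_1P_3; P_1P_4] = 0.
Expanding, this is linear in k: (364)k + (1092) = 0.
So k = -3.

-3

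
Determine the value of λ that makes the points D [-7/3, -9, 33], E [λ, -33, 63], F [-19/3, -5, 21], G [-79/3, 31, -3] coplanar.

Normal to plane DFG: n = (336, 144, -64); plane equation n·P = -4192.
Requiring n·E = -4192: (336)λ + (-8784) = -4192.
So λ = 41/3.

41/3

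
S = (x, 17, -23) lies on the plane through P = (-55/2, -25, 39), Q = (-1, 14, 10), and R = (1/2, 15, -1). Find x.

A normal to the plane is n = PQ × PR = (-400, 248, -32).
S lies in the plane iff n · PS = 0.
This gives (-400)x + (1400) = 0, so x = 7/2.

7/2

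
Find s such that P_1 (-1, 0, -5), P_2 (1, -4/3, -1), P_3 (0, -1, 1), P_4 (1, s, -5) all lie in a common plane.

Normal to plane P_1P_2P_3: n = (-4, -8, -2/3); plane equation n·P = 22/3.
Requiring n·P_4 = 22/3: (-8)s + (-2/3) = 22/3.
So s = -1.

-1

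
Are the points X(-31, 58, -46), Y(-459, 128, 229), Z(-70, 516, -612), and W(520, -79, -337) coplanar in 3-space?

A normal to the plane through X, Y, Z is n = XY × XZ = (-165570, -252973, -193294).
The plane has equation n·P = -648240. For W: n·W = -971455.
-971455 ≠ -648240, so W is off the plane.

No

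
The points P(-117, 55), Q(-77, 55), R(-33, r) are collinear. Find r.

55

Collinearity: (R − P) must be parallel to (Q − P) = (40, 0).
Cross-multiplying the components: (r − 55)·(40) = (84)·(0).
Solving gives r = 55.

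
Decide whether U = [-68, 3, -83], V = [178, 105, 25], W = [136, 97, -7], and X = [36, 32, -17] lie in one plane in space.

Yes

With U as base: UV = (246, 102, 108), UW = (204, 94, 76), UX = (104, 29, 66).
UW × UX = (4000, -5560, -3860).
UV · (UW × UX) = 0.
The scalar triple product vanishes, so the four points are coplanar.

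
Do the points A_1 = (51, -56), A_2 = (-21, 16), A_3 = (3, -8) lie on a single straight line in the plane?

Yes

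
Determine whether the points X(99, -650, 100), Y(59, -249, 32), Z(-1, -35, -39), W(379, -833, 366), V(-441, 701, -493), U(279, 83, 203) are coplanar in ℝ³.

The plane through X, Y, Z has normal n = XY × XZ = (-13919, 1240, 15500) and equation n·P = -633981.
Checking the remaining points: n·W = -635221, n·V = -633981, n·U = -633981.
Since n·W = -635221 ≠ -633981, W is off the plane and the points are not all coplanar.

No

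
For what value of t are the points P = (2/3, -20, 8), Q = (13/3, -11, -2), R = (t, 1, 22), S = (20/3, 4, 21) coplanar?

17/3

Coplanarity ⇔ det[PQ; PR; PS] = 0.
Expanding, this is linear in t: (-357)t + (2023) = 0.
So t = 17/3.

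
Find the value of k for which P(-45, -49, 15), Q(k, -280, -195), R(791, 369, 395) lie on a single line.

-507

Collinearity requires PQ × PR = 0; each component is linear in k.
The y-component gives (-380)k + (-192660) = 0, so k = -507.
The remaining components then also vanish.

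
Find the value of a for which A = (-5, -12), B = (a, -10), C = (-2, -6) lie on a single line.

-4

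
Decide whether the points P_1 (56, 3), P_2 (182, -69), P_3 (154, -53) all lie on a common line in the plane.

Yes

P_1P_2 = (126, -72), P_1P_3 = (98, -56).
Checking proportionality: P_1P_3 = 7/9·P_1P_2, so the vectors are parallel and the points are collinear.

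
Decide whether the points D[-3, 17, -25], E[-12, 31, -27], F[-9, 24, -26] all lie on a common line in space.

No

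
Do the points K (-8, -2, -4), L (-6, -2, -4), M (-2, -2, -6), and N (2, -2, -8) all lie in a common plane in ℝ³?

With K as base: KL = (2, 0, 0), KM = (6, 0, -2), KN = (10, 0, -4).
KM × KN = (0, 4, 0).
KL · (KM × KN) = 0.
The scalar triple product vanishes, so the four points are coplanar.

Yes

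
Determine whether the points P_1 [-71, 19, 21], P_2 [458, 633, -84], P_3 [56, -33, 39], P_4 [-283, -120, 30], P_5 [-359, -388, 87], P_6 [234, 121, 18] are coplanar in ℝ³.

No

The plane through P_1, P_2, P_3 has normal n = P_1P_2 × P_1P_3 = (5592, -22857, -105486) and equation n·P = -3046521.
Checking the remaining points: n·P_4 = -2004276, n·P_5 = -2316294, n·P_6 = -3355917.
Since n·P_4 = -2004276 ≠ -3046521, P_4 is off the plane and the points are not all coplanar.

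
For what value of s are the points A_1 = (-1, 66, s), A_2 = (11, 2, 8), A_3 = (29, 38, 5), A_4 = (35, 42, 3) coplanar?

21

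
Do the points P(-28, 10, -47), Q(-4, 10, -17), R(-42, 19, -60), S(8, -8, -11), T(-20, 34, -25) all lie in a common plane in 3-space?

The plane through P, Q, R has normal n = PQ × PR = (-270, -108, 216) and equation n·X = -3672.
Checking the remaining points: n·S = -3672, n·T = -3672.
All equal -3672, so all 5 points lie in one plane.

Yes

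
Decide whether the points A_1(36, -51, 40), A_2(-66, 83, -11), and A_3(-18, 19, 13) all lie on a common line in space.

No

A_1A_2 = (-102, 134, -51), A_1A_3 = (-54, 70, -27).
Comparing components 2 and 3: (134)(-27) − (-51)(70) = -48 ≠ 0, so A_1A_2 and A_1A_3 are not parallel and the points are not collinear.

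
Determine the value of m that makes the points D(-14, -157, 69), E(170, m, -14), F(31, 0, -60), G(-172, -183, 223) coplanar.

Coplanarity ⇔ det[DE; DF; DG] = 0.
Expanding, this is linear in m: (13452)m + (3981792) = 0.
So m = -296.

-296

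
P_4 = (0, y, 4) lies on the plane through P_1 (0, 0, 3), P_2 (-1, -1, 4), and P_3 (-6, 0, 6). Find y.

-2

Coplanarity requires P_1P_2 · (P_1P_3 × P_1P_4) = 0.
P_1P_2 = (-1, -1, 1), P_1P_3 = (-6, 0, 3); the triple product is linear in y with coefficient -3 and constant term -6.
Setting it to zero: y = -2.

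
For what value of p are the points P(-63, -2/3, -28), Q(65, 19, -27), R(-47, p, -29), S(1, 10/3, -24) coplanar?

Coplanarity ⇔ det[PQ; PR; PS] = 0.
Expanding, this is linear in p: (448)p + (-4928/3) = 0.
So p = 11/3.

11/3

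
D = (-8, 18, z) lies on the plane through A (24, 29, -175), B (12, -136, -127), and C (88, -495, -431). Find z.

A normal to the plane is n = AB × AC = (67392, 0, 16848).
D lies in the plane iff n · AD = 0.
This gives (16848)z + (791856) = 0, so z = -47.

-47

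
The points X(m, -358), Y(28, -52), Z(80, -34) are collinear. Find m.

-856

Collinearity: (X − Y) must be parallel to (Z − Y) = (52, 18).
Cross-multiplying the components: (m − 28)·(18) = (-306)·(52).
Solving gives m = -856.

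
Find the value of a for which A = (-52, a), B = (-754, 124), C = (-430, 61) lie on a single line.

Collinearity: (A − B) must be parallel to (C − B) = (324, -63).
Cross-multiplying the components: (a − 124)·(324) = (702)·(-63).
Solving gives a = -25/2.

-25/2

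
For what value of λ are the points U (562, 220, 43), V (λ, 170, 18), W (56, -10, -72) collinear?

452

Direction UW = (-506, -230, -115). From the y-coordinate of V, the parameter along the line is τ = (170 − 220)/(-230) = 5/23.
Then λ = 562 + 5/23·(-506) = 452.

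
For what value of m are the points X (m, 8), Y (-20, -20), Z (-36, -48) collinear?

The three points are collinear iff det[XY; XZ] = 0.
This determinant is linear in m: (28)m + (112) = 0, so m = -4.

-4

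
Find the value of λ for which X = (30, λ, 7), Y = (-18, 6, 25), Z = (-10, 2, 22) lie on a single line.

Collinearity requires XY × XZ = 0; each component is linear in λ.
The x-component gives (3)λ + (54) = 0, so λ = -18.
The remaining components then also vanish.

-18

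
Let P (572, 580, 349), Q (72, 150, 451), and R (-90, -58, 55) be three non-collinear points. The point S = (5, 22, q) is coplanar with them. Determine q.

Coplanarity requires PQ · (PR × PS) = 0.
PQ = (-500, -430, 102), PR = (-662, -638, -294); the triple product is linear in q with coefficient 34340 and constant term -858500.
Setting it to zero: q = 25.

25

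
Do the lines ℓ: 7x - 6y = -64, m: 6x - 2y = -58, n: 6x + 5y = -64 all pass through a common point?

The three lines meet at one point iff the augmented coefficient matrix [aᵢ bᵢ cᵢ] has rank < 3, i.e. its determinant vanishes.
Here the determinant is 22.
Nonzero, so no common point exists.

No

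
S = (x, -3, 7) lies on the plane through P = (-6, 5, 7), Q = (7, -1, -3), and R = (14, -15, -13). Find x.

Coplanarity requires PQ · (PR × PS) = 0.
PQ = (13, -6, -10), PR = (20, -20, -20); the triple product is linear in x with coefficient -80 and constant term -960.
Setting it to zero: x = -12.

-12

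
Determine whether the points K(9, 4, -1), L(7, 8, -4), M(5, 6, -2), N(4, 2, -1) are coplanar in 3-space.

No

A normal to the plane through K, L, M is n = KL × KM = (2, 10, 12).
The plane has equation n·P = 46. For N: n·N = 16.
16 ≠ 46, so N is off the plane.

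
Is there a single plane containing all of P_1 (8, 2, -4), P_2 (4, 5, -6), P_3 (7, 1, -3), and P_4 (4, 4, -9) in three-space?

No

A normal to the plane through P_1, P_2, P_3 is n = P_1P_2 × P_1P_3 = (1, 6, 7).
The plane has equation n·P = -8. For P_4: n·P_4 = -35.
-35 ≠ -8, so P_4 is off the plane.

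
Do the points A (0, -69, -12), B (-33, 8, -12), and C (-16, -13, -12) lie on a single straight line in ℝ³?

No

AB = (-33, 77, 0), AC = (-16, 56, 0).
Comparing components 1 and 2: (-33)(56) − (77)(-16) = -616 ≠ 0, so AB and AC are not parallel and the points are not collinear.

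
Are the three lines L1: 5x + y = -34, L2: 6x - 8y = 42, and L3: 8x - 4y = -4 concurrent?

Intersecting L1 and L2: solving the 2×2 system gives (x, y) = (-5, -9).
Substitute into L3: (8)(-5) + (-4)(-9) = -4.
This equals -4, so (-5, -9) lies on all three lines and they are concurrent.

Yes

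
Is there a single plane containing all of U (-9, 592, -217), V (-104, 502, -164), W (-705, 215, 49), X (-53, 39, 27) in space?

No

A normal to the plane through U, V, W is n = UV × UW = (-3959, -11618, -26825).
The plane has equation n·P = -1021200. For X: n·X = -967550.
-967550 ≠ -1021200, so X is off the plane.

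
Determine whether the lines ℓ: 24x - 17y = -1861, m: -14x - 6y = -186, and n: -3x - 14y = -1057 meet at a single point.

Intersecting ℓ and m: solving the 2×2 system gives (x, y) = (-4002/191, 15259/191).
Substitute into n: (-3)(-4002/191) + (-14)(15259/191) = -201620/191.
But n requires -1057 ≠ -201620/191, so the three lines have no common point.

No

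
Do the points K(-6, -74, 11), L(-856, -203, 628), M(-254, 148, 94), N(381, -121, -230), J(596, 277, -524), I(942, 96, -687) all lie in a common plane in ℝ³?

No

The plane through K, L, M has normal n = KL × KM = (-147681, -82466, -220692) and equation n·P = 4560958.
Checking the remaining points: n·N = 4471085, n·J = 4781650, n·I = 4583166.
Since n·N = 4471085 ≠ 4560958, N is off the plane and the points are not all coplanar.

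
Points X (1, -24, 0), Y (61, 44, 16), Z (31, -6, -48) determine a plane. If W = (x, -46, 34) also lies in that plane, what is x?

-29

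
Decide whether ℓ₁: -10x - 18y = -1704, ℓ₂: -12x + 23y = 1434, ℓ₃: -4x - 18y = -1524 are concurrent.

Intersecting ℓ₁ and ℓ₂: solving the 2×2 system gives (x, y) = (30, 78).
Substitute into ℓ₃: (-4)(30) + (-18)(78) = -1524.
This equals -1524, so (30, 78) lies on all three lines and they are concurrent.

Yes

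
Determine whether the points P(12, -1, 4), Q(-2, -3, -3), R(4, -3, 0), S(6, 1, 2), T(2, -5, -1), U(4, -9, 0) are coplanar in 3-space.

The plane through P, Q, R has normal n = PQ × PR = (-6, 0, 12) and equation n·X = -24.
Checking the remaining points: n·S = -12, n·T = -24, n·U = -24.
Since n·S = -12 ≠ -24, S is off the plane and the points are not all coplanar.

No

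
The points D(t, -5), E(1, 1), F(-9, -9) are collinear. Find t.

-5

Collinearity: (D − E) must be parallel to (F − E) = (-10, -10).
Cross-multiplying the components: (t − 1)·(-10) = (-6)·(-10).
Solving gives t = -5.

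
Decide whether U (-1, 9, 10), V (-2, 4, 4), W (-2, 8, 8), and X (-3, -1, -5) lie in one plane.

The four points are coplanar iff the 3×3 determinant with rows UV, UW, UX is zero.
Rows: (-1, -5, -6), (-1, -1, -2), (-2, -10, -15).
Expanding along the first row: (-1)(-5) − (-5)(11) + (-6)(8) = 12.
Nonzero ⇒ not coplanar.

No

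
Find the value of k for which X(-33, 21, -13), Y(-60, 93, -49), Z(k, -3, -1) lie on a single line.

Direction XY = (-27, 72, -36). From the y-coordinate of Z, the parameter along the line is τ = (-3 − 21)/72 = -1/3.
Then k = (-33) + (-1/3)·(-27) = -24.

-24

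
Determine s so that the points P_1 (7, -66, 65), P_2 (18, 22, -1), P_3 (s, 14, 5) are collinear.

17

Direction P_1P_2 = (11, 88, -66). From the y-coordinate of P_3, the parameter along the line is τ = (14 − (-66))/88 = 10/11.
Then s = 7 + 10/11·(11) = 17.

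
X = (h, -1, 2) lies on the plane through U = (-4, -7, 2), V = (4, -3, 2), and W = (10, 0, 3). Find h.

8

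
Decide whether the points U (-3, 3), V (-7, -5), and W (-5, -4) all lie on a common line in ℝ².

No

UV = (-4, -8), UW = (-2, -7).
If collinear, UW would be a scalar multiple of UV. But (-4)·(-7) ≠ (-8)·(-2) (difference 12), so they are not parallel; the points are not collinear.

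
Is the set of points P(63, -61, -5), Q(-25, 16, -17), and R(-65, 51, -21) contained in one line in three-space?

PQ = (-88, 77, -12), PR = (-128, 112, -16).
PQ × PR = (112, 128, 0).
The cross product is nonzero, so the points do not lie on one line.

No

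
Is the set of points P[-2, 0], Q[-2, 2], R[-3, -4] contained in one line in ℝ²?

No

PQ = (0, 2), PR = (-1, -4).
det[PQ; PR] = (0)(-4) − (2)(-1) = 2.
The determinant is nonzero, so they are not collinear.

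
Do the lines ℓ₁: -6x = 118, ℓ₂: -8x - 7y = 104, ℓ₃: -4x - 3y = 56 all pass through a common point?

No

Intersecting ℓ₁ and ℓ₂: solving the 2×2 system gives (x, y) = (-59/3, 160/21).
Substitute into ℓ₃: (-4)(-59/3) + (-3)(160/21) = 1172/21.
But ℓ₃ requires 56 ≠ 1172/21, so the three lines have no common point.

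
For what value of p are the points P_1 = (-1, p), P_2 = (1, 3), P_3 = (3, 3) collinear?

The three points are collinear iff det[P_1P_2; P_1P_3] = 0.
This determinant is linear in p: (2)p + (-6) = 0, so p = 3.

3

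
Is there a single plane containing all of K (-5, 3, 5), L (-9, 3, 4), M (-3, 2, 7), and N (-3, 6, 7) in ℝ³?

No

With K as base: KL = (-4, 0, -1), KM = (2, -1, 2), KN = (2, 3, 2).
KM × KN = (-8, 0, 8).
KL · (KM × KN) = 24.
Since 24 ≠ 0, the four points are not coplanar.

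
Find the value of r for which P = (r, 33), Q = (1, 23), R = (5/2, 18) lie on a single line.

Collinearity: (P − Q) must be parallel to (R − Q) = (3/2, -5).
Cross-multiplying the components: (r − 1)·(-5) = (10)·(3/2).
Solving gives r = -2.

-2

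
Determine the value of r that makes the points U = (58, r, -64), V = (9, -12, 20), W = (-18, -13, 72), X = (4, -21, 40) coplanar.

Coplanarity ⇔ det[UV; UW; UX] = 0.
Expanding, this is linear in r: (-280)r + (-5320) = 0.
So r = -19.

-19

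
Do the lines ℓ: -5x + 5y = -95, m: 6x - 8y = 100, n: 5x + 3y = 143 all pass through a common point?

Intersecting ℓ and m: solving the 2×2 system gives (x, y) = (26, 7).
Substitute into n: (5)(26) + (3)(7) = 151.
But n requires 143 ≠ 151, so the three lines have no common point.

No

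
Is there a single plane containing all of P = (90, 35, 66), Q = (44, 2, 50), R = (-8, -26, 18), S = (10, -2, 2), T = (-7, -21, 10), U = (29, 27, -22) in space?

No

The plane through P, Q, R has normal n = PQ × PR = (608, -640, -428) and equation n·X = 4072.
Checking the remaining points: n·S = 6504, n·T = 4904, n·U = 9768.
Since n·S = 6504 ≠ 4072, S is off the plane and the points are not all coplanar.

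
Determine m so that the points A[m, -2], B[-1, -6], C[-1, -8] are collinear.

-1

The three points are collinear iff det[AB; AC] = 0.
This determinant is linear in m: (2)m + (2) = 0, so m = -1.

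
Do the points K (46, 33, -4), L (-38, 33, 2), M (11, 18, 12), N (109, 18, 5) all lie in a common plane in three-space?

Yes

The four points are coplanar iff the 3×3 determinant with rows KL, KM, KN is zero.
Rows: (-84, 0, 6), (-35, -15, 16), (63, -15, 9).
Expanding along the first row: (-84)(105) − (0)(-1323) + (6)(1470) = 0.
Zero determinant ⇒ coplanar.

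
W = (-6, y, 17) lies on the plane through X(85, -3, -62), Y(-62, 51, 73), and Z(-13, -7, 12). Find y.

A normal to the plane is n = XY × XZ = (4536, -2352, 5880).
W lies in the plane iff n · XW = 0.
This gives (-2352)y + (44688) = 0, so y = 19.

19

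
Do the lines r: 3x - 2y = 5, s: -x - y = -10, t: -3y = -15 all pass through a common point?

Yes

Lines aᵢx + bᵢy = cᵢ with pairwise distinct directions are concurrent exactly when det[aᵢ bᵢ cᵢ] = 0.
Here the determinant is 0.
It vanishes, so the lines are concurrent at (5, 5).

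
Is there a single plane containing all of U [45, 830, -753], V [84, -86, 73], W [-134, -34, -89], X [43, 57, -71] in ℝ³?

No

A normal to the plane through U, V, W is n = UV × UW = (105440, -173750, -197660).
The plane has equation n·P = 9370280. For X: n·X = 8664030.
8664030 ≠ 9370280, so X is off the plane.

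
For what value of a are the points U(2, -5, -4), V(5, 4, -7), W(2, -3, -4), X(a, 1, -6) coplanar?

4

Normal to plane UVW: n = (6, 0, 6); plane equation n·P = -12.
Requiring n·X = -12: (6)a + (-36) = -12.
So a = 4.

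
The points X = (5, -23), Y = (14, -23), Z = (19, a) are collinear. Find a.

-23

Collinearity: (Z − X) must be parallel to (Y − X) = (9, 0).
Cross-multiplying the components: (a − (-23))·(9) = (14)·(0).
Solving gives a = -23.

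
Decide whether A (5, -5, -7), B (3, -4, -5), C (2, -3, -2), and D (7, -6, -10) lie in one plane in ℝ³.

With A as base: AB = (-2, 1, 2), AC = (-3, 2, 5), AD = (2, -1, -3).
AC × AD = (-1, 1, -1).
AB · (AC × AD) = 1.
Since 1 ≠ 0, the four points are not coplanar.

No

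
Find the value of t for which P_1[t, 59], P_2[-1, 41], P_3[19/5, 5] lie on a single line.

The three points are collinear iff det[P_1P_2; P_1P_3] = 0.
This determinant is linear in t: (36)t + (612/5) = 0, so t = -17/5.

-17/5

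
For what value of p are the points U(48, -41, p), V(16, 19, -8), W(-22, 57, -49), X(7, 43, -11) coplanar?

14

The points are coplanar iff UV · (UW × UX) = 0.
Expanding, this is linear in p: (570)p + (-7980) = 0.
So p = 14.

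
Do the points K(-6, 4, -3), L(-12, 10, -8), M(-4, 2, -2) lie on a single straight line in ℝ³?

KL = (-6, 6, -5), KM = (2, -2, 1).
KL × KM = (-4, -4, 0).
The cross product is nonzero, so the points do not lie on one line.

No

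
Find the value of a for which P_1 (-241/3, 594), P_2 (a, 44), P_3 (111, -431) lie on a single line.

The three points are collinear iff det[P_1P_2; P_1P_3] = 0.
This determinant is linear in a: (-1025)a + (68675/3) = 0, so a = 67/3.

67/3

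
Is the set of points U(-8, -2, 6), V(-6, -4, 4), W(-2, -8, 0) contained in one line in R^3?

Yes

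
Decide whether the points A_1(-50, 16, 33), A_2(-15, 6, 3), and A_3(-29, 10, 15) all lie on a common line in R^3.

Yes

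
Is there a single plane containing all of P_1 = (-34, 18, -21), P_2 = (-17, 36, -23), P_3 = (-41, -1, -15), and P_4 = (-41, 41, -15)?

No

The four points are coplanar iff the 3×3 determinant with rows P_1P_2, P_1P_3, P_1P_4 is zero.
Rows: (17, 18, -2), (-7, -19, 6), (-7, 23, 6).
Expanding along the first row: (17)(-252) − (18)(0) + (-2)(-294) = -3696.
Nonzero ⇒ not coplanar.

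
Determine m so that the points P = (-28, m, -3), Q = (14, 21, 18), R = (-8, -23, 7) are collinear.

-63

Direction QR = (-22, -44, -11). From the x-coordinate of P, the parameter along the line is τ = (-28 − 14)/(-22) = 21/11.
Then m = 21 + 21/11·(-44) = -63.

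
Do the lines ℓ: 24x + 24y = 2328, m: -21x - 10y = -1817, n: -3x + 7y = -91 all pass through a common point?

Intersecting ℓ and m: solving the 2×2 system gives (x, y) = (77, 20).
Substitute into n: (-3)(77) + (7)(20) = -91.
This equals -91, so (77, 20) lies on all three lines and they are concurrent.

Yes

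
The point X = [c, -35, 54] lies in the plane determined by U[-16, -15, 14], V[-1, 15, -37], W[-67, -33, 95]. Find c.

Coplanarity requires UV · (UW × UX) = 0.
UV = (15, 30, -51), UW = (-51, -18, 81); the triple product is linear in c with coefficient 1512 and constant term 46872.
Setting it to zero: c = -31.

-31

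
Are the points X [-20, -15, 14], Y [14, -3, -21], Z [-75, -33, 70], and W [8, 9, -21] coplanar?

Yes

The four points are coplanar iff the 3×3 determinant with rows XY, XZ, XW is zero.
Rows: (34, 12, -35), (-55, -18, 56), (28, 24, -35).
Expanding along the first row: (34)(-714) − (12)(357) + (-35)(-816) = 0.
Zero determinant ⇒ coplanar.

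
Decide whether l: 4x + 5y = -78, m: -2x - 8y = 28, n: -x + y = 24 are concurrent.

Lines aᵢx + bᵢy = cᵢ with pairwise distinct directions are concurrent exactly when det[aᵢ bᵢ cᵢ] = 0.
Here the determinant is 0.
It vanishes, so the lines are concurrent at (-22, 2).

Yes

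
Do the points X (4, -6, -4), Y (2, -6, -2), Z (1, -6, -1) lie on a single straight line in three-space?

Yes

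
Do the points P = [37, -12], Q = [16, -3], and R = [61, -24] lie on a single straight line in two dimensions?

No

PQ = (-21, 9), PR = (24, -12).
Twice the signed area of △PQR is (-21)(-12) − (9)(24) = 36.
The area is nonzero, so the three points are not collinear.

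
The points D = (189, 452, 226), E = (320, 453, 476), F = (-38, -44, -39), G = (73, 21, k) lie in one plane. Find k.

151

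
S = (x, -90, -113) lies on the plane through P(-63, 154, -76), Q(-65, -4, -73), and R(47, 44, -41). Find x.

-207

A normal to the plane is n = PQ × PR = (-5200, 400, 17600).
S lies in the plane iff n · PS = 0.
This gives (-5200)x + (-1076400) = 0, so x = -207.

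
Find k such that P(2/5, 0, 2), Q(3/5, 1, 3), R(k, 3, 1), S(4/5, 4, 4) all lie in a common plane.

1/5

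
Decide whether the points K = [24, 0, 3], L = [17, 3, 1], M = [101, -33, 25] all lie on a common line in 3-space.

Yes

KL = (-7, 3, -2), KM = (77, -33, 22).
KL × KM = (0, 0, 0).
The cross product vanishes, so the three points are collinear.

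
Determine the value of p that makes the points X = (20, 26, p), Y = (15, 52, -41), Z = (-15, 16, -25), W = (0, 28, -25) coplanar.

-1

Coplanarity ⇔ det[XY; XZ; XW] = 0.
Expanding, this is linear in p: (-180)p + (-180) = 0.
So p = -1.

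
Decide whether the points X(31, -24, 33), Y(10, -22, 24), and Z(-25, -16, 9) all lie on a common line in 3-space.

No

XY = (-21, 2, -9), XZ = (-56, 8, -24).
XY × XZ = (24, 0, -56).
The cross product is nonzero, so the points do not lie on one line.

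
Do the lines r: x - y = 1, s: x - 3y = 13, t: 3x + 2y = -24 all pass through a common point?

No

Intersecting r and s: solving the 2×2 system gives (x, y) = (-5, -6).
Substitute into t: (3)(-5) + (2)(-6) = -27.
But t requires -24 ≠ -27, so the three lines have no common point.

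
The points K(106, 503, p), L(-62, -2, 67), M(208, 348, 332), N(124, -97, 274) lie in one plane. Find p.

211

Coplanarity ⇔ det[KL; KM; KN] = 0.
Expanding, this is linear in p: (90750)p + (-19148250) = 0.
So p = 211.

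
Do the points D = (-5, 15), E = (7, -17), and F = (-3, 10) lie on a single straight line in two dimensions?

DE = (12, -32), DF = (2, -5).
Twice the signed area of △DEF is (12)(-5) − (-32)(2) = 4.
The area is nonzero, so the three points are not collinear.

No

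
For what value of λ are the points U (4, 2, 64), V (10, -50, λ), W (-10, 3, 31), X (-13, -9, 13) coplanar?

32

Normal to plane UWX: n = (-414, -153, 171); plane equation n·P = 8982.
Requiring n·V = 8982: (171)λ + (3510) = 8982.
So λ = 32.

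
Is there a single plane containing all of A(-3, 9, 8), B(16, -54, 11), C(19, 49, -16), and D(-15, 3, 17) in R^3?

No

With A as base: AB = (19, -63, 3), AC = (22, 40, -24), AD = (-12, -6, 9).
AC × AD = (216, 90, 348).
AB · (AC × AD) = -522.
Since -522 ≠ 0, the four points are not coplanar.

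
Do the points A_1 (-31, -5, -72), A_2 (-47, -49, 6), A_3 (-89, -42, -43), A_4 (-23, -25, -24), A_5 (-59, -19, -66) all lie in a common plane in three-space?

Yes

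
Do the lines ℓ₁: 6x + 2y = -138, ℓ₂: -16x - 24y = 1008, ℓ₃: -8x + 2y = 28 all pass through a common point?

Intersecting ℓ₁ and ℓ₂: solving the 2×2 system gives (x, y) = (-81/7, -240/7).
Substitute into ℓ₃: (-8)(-81/7) + (2)(-240/7) = 24.
But ℓ₃ requires 28 ≠ 24, so the three lines have no common point.

No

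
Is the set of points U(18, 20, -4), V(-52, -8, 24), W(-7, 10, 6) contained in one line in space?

Yes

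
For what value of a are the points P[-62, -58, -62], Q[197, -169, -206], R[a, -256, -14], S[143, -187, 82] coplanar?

306

The points are coplanar iff PQ · (PR × PS) = 0.
Expanding, this is linear in a: (34560)a + (-10575360) = 0.
So a = 306.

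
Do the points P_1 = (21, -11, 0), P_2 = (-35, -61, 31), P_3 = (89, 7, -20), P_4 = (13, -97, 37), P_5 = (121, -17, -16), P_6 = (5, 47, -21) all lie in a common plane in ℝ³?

The plane through P_1, P_2, P_3 has normal n = P_1P_2 × P_1P_3 = (442, 988, 2392) and equation n·P = -1586.
Checking the remaining points: n·P_4 = -1586, n·P_5 = -1586, n·P_6 = -1586.
All equal -1586, so all 6 points lie in one plane.

Yes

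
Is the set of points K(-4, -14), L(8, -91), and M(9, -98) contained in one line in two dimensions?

No

KL = (12, -77), KM = (13, -84).
det[KL; KM] = (12)(-84) − (-77)(13) = -7.
The determinant is nonzero, so they are not collinear.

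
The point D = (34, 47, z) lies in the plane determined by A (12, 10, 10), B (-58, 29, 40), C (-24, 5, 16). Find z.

Coplanarity requires AB · (AC × AD) = 0.
AB = (-70, 19, 30), AC = (-36, -5, 6); the triple product is linear in z with coefficient 1034 and constant term -28952.
Setting it to zero: z = 28.

28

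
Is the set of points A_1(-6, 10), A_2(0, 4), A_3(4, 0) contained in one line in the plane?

A_1A_2 = (6, -6), A_1A_3 = (10, -10).
det[A_1A_2; A_1A_3] = (6)(-10) − (-6)(10) = 0.
The determinant is zero, so the points are collinear.

Yes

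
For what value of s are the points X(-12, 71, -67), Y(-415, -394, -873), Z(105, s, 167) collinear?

206

Collinearity requires XY × XZ = 0; each component is linear in s.
The x-component gives (806)s + (-166036) = 0, so s = 206.
The remaining components then also vanish.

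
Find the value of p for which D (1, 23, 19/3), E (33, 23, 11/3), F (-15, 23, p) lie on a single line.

Direction DE = (32, 0, -8/3). From the x-coordinate of F, the parameter along the line is τ = (-15 − 1)/32 = -1/2.
Then p = 19/3 + (-1/2)·(-8/3) = 23/3.

23/3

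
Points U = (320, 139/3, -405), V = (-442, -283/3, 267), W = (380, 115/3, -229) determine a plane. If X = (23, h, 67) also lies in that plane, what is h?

-26

A normal to the plane is n = UV × UW = (-58144/3, 174432, 14536).
X lies in the plane iff n · UX = 0.
This gives (174432)h + (4535232) = 0, so h = -26.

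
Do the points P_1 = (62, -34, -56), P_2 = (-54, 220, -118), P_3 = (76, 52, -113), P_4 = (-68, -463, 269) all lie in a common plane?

With P_1 as base: P_1P_2 = (-116, 254, -62), P_1P_3 = (14, 86, -57), P_1P_4 = (-130, -429, 325).
P_1P_3 × P_1P_4 = (3497, 2860, 5174).
P_1P_2 · (P_1P_3 × P_1P_4) = 0.
The scalar triple product vanishes, so the four points are coplanar.

Yes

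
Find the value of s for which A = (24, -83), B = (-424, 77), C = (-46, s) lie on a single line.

The three points are collinear iff det[AB; AC] = 0.
This determinant is linear in s: (-448)s + (-25984) = 0, so s = -58.

-58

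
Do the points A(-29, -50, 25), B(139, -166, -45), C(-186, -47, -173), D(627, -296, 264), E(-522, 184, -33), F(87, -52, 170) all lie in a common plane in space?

The plane through A, B, C has normal n = AB × AC = (23178, 44254, -17708) and equation n·P = -3327562.
Checking the remaining points: n·D = -3241490, n·E = -3371816, n·F = -3295082.
Since n·D = -3241490 ≠ -3327562, D is off the plane and the points are not all coplanar.

No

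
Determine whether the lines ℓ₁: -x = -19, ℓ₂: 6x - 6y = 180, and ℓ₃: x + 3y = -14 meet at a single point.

Intersecting ℓ₁ and ℓ₂: solving the 2×2 system gives (x, y) = (19, -11).
Substitute into ℓ₃: (1)(19) + (3)(-11) = -14.
This equals -14, so (19, -11) lies on all three lines and they are concurrent.

Yes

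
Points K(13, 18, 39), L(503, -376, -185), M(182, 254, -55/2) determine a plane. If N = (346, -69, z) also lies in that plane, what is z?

-108

The plane through K, L, M has equation 79065x − 5271y + 182226z = 8039781.
Substituting N: (182226)z + (27720189) = 8039781, so z = -108.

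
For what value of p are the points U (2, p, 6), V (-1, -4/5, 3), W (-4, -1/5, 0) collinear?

-7/5

Collinearity requires UV × UW = 0; each component is linear in p.
The x-component gives (3)p + (21/5) = 0, so p = -7/5.
The remaining components then also vanish.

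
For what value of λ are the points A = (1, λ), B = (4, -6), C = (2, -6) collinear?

-6

The three points are collinear iff det[AB; AC] = 0.
This determinant is linear in λ: (-2)λ + (-12) = 0, so λ = -6.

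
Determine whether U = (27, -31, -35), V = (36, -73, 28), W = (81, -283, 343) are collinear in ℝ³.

Yes

UV = (9, -42, 63), UW = (54, -252, 378).
Each component of UW is 6 times the corresponding component of UV, so UW = 6·UV and the points are collinear.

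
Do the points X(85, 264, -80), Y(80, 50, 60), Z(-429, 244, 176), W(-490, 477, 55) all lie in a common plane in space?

Yes

The four points are coplanar iff the 3×3 determinant with rows XY, XZ, XW is zero.
Rows: (-5, -214, 140), (-514, -20, 256), (-575, 213, 135).
Expanding along the first row: (-5)(-57228) − (-214)(77810) + (140)(-120982) = 0.
Zero determinant ⇒ coplanar.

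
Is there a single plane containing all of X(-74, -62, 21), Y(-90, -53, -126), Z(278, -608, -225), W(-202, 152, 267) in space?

No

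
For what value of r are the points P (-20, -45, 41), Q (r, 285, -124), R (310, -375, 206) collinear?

-350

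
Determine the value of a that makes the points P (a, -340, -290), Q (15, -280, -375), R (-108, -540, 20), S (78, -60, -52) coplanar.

-13

The points are coplanar iff PQ · (PR × PS) = 0.
Expanding, this is linear in a: (170880)a + (2221440) = 0.
So a = -13.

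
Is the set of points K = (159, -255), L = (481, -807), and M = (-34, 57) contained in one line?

No

KL = (322, -552), KM = (-193, 312).
If collinear, KM would be a scalar multiple of KL. But (322)·(312) ≠ (-552)·(-193) (difference -6072), so they are not parallel; the points are not collinear.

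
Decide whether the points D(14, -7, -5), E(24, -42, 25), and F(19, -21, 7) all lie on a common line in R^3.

DE = (10, -35, 30), DF = (5, -14, 12).
DE × DF = (0, 30, 35).
The cross product is nonzero, so the points do not lie on one line.

No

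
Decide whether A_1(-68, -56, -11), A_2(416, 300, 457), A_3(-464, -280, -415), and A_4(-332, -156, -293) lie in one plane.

The four points are coplanar iff the 3×3 determinant with rows A_1A_2, A_1A_3, A_1A_4 is zero.
Rows: (484, 356, 468), (-396, -224, -404), (-264, -100, -282).
Expanding along the first row: (484)(22768) − (356)(5016) + (468)(-19536) = 91168.
Nonzero ⇒ not coplanar.

No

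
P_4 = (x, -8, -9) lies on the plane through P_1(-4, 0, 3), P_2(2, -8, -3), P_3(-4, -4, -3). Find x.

-4

Coplanarity requires P_1P_2 · (P_1P_3 × P_1P_4) = 0.
P_1P_2 = (6, -8, -6), P_1P_3 = (0, -4, -6); the triple product is linear in x with coefficient 24 and constant term 96.
Setting it to zero: x = -4.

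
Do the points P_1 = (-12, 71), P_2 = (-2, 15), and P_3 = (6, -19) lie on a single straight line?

No

P_1P_2 = (10, -56), P_1P_3 = (18, -90).
det[P_1P_2; P_1P_3] = (10)(-90) − (-56)(18) = 108.
The determinant is nonzero, so they are not collinear.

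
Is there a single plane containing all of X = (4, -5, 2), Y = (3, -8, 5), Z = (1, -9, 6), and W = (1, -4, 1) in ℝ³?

The four points are coplanar iff the 3×3 determinant with rows XY, XZ, XW is zero.
Rows: (-1, -3, 3), (-3, -4, 4), (-3, 1, -1).
Expanding along the first row: (-1)(0) − (-3)(15) + (3)(-15) = 0.
Zero determinant ⇒ coplanar.

Yes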